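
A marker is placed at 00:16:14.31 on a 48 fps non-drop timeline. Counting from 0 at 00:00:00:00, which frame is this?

Total seconds to the label: (0 × 3600 + 16 × 60 + 14) = 974.
Frame index = 974 × 48 + 31 = 46783.

46783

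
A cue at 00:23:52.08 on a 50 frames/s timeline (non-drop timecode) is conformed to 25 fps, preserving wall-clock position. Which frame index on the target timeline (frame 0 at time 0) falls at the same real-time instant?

frame 35804

Source frame index: (0×3600 + 23×60 + 52) × 50 + 8 = 71608.
Real time: 71608 / (50) = 35804/25 s.
Target frame: (35804/25) × (25) = 35804.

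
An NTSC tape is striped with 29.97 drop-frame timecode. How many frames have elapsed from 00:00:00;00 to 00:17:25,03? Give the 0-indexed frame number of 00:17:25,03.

31321

As if non-drop at 30 labels/s: (0 × 3600 + 17 × 60 + 25) × 30 + 3 = 31353.
Minute boundaries passed: 17; those not divisible by 10: 17 − 1 = 16; dropped labels = 2 × 16 = 32.
Actual frame index = 31353 − 32 = 31321.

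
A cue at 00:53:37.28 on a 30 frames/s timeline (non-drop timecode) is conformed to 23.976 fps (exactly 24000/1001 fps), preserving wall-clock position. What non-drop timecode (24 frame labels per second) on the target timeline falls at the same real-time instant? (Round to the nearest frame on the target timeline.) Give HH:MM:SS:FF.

00:53:34:17

Source frame index: (0×3600 + 53×60 + 37) × 30 + 28 = 96538.
Real time: 96538 / (30) = 48269/15 s.
Target frame: (48269/15) × (24000/1001) = 5940800/77 ≈ 77153.247 → 77153.
At 24 labels/s: frame 77153 → 00:53:34:17.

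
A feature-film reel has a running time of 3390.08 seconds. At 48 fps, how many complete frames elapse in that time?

162723 frames

Frames = 3390.08 × 48 = 4068096/25 ≈ 162723.8400.
Complete frames: 162723.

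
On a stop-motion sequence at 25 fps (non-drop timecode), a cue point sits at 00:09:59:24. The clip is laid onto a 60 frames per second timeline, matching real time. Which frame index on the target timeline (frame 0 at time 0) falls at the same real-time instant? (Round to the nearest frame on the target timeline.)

Source frame index: (0×3600 + 9×60 + 59) × 25 + 24 = 14999.
Real time: 14999 / (25) = 14999/25 s.
Target frame: (14999/25) × (60) = 179988/5 ≈ 35997.600 → 35998.

frame 35998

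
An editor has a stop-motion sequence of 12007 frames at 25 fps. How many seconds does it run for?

480.28 seconds

Running time = 12007 / (25) = 480.28 s.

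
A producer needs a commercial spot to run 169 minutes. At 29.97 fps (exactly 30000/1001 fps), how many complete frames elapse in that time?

303896 frames

169 min = 10140 s.
Frames = 10140 × 30000/1001 = 23400000/77 ≈ 303896.1039.
Complete frames: 303896.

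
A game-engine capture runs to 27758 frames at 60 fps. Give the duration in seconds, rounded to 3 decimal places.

Running time = 27758 × 1/60 = 13879/30 s ≈ 462.633 s.

462.633 seconds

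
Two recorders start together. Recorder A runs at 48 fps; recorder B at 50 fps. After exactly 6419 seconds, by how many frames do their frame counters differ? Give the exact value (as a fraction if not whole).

12838 frames

A emits 48 × 6419 = 308112 frames; B emits 50 × 6419 = 320950.
Difference = 12838 frames; B is ahead of A.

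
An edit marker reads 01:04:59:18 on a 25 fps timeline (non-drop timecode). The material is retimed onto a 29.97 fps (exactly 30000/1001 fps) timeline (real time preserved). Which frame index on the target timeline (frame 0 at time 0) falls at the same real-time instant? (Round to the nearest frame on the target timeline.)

Source frame index: (1×3600 + 4×60 + 59) × 25 + 18 = 97493.
Real time: 97493 / (25) = 97493/25 s.
Target frame: (97493/25) × (30000/1001) = 10635600/91 ≈ 116874.725 → 116875.

frame 116875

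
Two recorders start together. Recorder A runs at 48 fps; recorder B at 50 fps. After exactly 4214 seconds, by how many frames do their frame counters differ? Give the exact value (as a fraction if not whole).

A emits 48 × 4214 = 202272 frames; B emits 50 × 4214 = 210700.
Difference = 8428 frames; B is ahead of A.

8428 frames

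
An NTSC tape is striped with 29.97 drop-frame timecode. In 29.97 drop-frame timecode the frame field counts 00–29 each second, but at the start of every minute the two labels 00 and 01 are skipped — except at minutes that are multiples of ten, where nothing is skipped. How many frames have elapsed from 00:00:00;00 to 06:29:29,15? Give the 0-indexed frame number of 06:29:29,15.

700383

Complete 10-minute blocks: 38, each 17982 frames → 683316.
Remaining 9 whole minutes in the current block: 1800 + 8 × 1798 = 16184 frames.
Within the current minute: 29 × 30 + 15 − 2 = 883 (labels ;00/;01 skipped at this minute). Total = 683316 + 16184 + 883 = 700383.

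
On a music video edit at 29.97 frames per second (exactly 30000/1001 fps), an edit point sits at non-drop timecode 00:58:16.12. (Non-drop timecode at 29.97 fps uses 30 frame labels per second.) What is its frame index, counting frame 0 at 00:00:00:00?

frame 104892

Total seconds to the label: (0 × 3600 + 58 × 60 + 16) = 3496.
Frame index = 3496 × 30 + 12 = 104892.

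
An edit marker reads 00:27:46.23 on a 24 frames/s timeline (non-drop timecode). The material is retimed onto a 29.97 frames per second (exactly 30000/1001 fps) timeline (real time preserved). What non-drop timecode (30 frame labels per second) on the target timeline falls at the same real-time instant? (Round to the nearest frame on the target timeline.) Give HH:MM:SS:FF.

00:27:45:09

Source frame index: (0×3600 + 27×60 + 46) × 24 + 23 = 40007.
Real time: 40007 / (24) = 40007/24 s.
Target frame: (40007/24) × (30000/1001) = 4546250/91 ≈ 49958.791 → 49959.
At 30 labels/s: frame 49959 → 00:27:45:09.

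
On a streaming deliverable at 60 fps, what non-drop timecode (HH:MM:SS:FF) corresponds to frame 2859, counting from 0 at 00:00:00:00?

00:00:47:39

2859 ÷ 60 = 47 full seconds, remainder 39 frames.
47 s = 0 h 0 min 47 s.
Timecode: 00:00:47:39.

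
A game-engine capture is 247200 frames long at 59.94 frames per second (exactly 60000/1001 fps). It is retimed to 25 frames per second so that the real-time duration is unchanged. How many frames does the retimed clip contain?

Target frames = source frames × (target rate / source rate) = 247200 × (25)/(60000/1001) = 247200 × 1001/2400 = 103103.

103103 frames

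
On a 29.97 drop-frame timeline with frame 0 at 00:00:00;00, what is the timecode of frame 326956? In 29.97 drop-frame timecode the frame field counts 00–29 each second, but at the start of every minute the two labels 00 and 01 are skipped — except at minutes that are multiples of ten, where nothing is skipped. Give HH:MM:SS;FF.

Each 10-minute DF block holds 10 × 60 × 30 − 9 × 2 = 17982 frames. 326956 ÷ 17982 → 18 full blocks, remainder 3280.
Within the partial block the first minute is 1800 frames and each further minute 1798, so 1 further minute boundary passed. Total skipped labels = 18 × 18 + 2 × 1 = 326.
Non-drop label index = 326956 + 326 = 327282; at 30 labels/s that is 03:01:49:12, i.e. DF 03:01:49;12.

03:01:49;12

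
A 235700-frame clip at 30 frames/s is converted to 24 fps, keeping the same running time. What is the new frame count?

188560 frames

Target frames = source frames × (target rate / source rate) = 235700 × (24)/(30) = 235700 × 4/5 = 188560.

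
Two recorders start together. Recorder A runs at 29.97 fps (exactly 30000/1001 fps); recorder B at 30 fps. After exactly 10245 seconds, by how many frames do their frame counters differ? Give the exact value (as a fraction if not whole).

307350/1001 frames

A emits 30000/1001 × 10245 = 307350000/1001 frames; B emits 30 × 10245 = 307350.
Difference = 307350/1001 frames (≈ 307.0430); B is ahead of A.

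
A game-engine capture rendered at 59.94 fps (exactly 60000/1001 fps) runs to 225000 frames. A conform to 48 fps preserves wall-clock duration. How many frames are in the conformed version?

180180 frames

Target frames = source frames × (target rate / source rate) = 225000 × (48)/(60000/1001) = 225000 × 1001/1250 = 180180.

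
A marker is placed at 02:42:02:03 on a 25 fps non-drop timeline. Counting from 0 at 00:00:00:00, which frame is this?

frame 243053

Total seconds to the label: (2 × 3600 + 42 × 60 + 2) = 9722.
Frame index = 9722 × 25 + 3 = 243053.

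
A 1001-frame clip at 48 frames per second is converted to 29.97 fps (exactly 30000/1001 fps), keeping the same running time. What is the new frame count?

Target frames = source frames × (target rate / source rate) = 1001 × (30000/1001)/(48) = 1001 × 625/1001 = 625.

625 frames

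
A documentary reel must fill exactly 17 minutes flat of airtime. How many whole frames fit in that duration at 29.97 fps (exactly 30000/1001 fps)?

30569 frames

17 min = 1020 s.
Frames = 1020 × 30000/1001 = 30600000/1001 ≈ 30569.4306.
Complete frames: 30569.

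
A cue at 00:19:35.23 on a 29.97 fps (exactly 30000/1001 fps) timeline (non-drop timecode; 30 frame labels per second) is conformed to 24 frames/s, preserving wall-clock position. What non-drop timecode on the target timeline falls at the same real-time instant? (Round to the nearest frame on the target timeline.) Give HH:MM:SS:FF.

00:19:36:23

Source frame index: (0×3600 + 19×60 + 35) × 30 + 23 = 35273.
Real time: 35273 / (30000/1001) = 35308273/30000 s.
Target frame: (35308273/30000) × (24) = 35308273/1250 ≈ 28246.618 → 28247.
At 24 labels/s: frame 28247 → 00:19:36:23.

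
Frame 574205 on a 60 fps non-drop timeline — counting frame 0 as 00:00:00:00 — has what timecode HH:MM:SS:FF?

02:39:30:05

574205 ÷ 60 = 9570 full seconds, remainder 5 frames.
9570 s = 2 h 39 min 30 s.
Timecode: 02:39:30:05.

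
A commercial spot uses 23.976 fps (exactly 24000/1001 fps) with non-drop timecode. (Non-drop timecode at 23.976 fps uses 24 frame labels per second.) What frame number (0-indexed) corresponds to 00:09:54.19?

frame 14275

Total seconds to the label: (0 × 3600 + 9 × 60 + 54) = 594.
Frame index = 594 × 24 + 19 = 14275.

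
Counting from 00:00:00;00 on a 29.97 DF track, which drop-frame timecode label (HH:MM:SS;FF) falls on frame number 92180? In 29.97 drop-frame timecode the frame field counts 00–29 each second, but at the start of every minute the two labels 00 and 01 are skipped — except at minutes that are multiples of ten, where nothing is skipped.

00:51:15;22

Ten DF minutes hold 17982 frames, so frame 92180 lies in block 5 (frames 89910–107891) with 2270 frames into that block.
The block's first minute is 1800 frames and the rest 1798 each; 2270 frames reaches minute 1, so 5 × 18 + 1 × 2 = 92 labels have been skipped so far.
Adding those back, label number 92180 + 92 = 92272 at 30 labels/s is 3075 s + 22 f = 0 h 51 min 15 s frame 22, i.e. 00:51:15;22.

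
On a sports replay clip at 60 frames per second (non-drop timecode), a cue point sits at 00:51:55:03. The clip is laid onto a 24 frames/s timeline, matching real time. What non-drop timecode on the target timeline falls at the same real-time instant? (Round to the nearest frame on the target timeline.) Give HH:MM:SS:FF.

00:51:55:01

Source frame index: (0×3600 + 51×60 + 55) × 60 + 3 = 186903.
Real time: 186903 / (60) = 62301/20 s.
Target frame: (62301/20) × (24) = 373806/5 ≈ 74761.200 → 74761.
At 24 labels/s: frame 74761 → 00:51:55:01.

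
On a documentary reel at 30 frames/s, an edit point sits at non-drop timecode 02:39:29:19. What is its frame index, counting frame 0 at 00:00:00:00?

Total seconds to the label: (2 × 3600 + 39 × 60 + 29) = 9569.
Frame index = 9569 × 30 + 19 = 287089.

frame 287089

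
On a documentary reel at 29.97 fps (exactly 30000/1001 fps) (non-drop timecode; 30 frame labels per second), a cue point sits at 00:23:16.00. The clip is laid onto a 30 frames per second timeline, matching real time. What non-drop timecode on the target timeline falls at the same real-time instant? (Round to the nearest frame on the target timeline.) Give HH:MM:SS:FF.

00:23:17:12

Source frame index: (0×3600 + 23×60 + 16) × 30 + 0 = 41880.
Real time: 41880 / (30000/1001) = 349349/250 s.
Target frame: (349349/250) × (30) = 1048047/25 ≈ 41921.880 → 41922.
At 30 labels/s: frame 41922 → 00:23:17:12.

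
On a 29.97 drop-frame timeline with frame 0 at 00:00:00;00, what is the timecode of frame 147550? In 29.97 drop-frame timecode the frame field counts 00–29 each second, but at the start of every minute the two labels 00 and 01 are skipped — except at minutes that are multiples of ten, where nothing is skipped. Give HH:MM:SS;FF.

Ten DF minutes hold 17982 frames, so frame 147550 lies in block 8 (frames 143856–161837) with 3694 frames into that block.
The block's first minute is 1800 frames and the rest 1798 each; 3694 frames reaches minute 2, so 8 × 18 + 2 × 2 = 148 labels have been skipped so far.
Adding those back, label number 147550 + 148 = 147698 at 30 labels/s is 4923 s + 8 f = 1 h 22 min 3 s frame 8, i.e. 01:22:03;08.

01:22:03;08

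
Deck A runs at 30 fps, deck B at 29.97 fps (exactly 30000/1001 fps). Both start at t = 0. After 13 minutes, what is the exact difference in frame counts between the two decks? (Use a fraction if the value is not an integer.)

1800/77 frames

13 min = 780 s.
A emits 30 × 780 = 23400 frames; B emits 30000/1001 × 780 = 1800000/77.
Difference = 1800/77 frames (≈ 23.3766); B is behind A.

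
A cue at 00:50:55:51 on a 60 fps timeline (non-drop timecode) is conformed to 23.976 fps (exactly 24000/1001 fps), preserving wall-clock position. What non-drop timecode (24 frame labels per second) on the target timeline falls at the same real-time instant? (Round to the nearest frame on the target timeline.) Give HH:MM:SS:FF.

Source frame index: (0×3600 + 50×60 + 55) × 60 + 51 = 183351.
Real time: 183351 / (60) = 61117/20 s.
Target frame: (61117/20) × (24000/1001) = 10477200/143 ≈ 73267.133 → 73267.
At 24 labels/s: frame 73267 → 00:50:52:19.

00:50:52:19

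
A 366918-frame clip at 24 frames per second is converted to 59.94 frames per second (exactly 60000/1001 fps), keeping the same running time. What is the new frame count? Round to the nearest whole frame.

Frames at target rate = 366918 × (60000/1001) / (24) = 917295000/1001 ≈ 916378.621.
Nearest whole frame: 916379.

916379 frames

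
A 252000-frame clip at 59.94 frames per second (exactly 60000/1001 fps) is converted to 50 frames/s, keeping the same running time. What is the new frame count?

Target frames = source frames × (target rate / source rate) = 252000 × (50)/(60000/1001) = 252000 × 1001/1200 = 210210.

210210 frames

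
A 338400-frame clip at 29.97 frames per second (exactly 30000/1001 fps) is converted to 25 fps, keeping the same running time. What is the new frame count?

282282 frames

Target frames = source frames × (target rate / source rate) = 338400 × (25)/(30000/1001) = 338400 × 1001/1200 = 282282.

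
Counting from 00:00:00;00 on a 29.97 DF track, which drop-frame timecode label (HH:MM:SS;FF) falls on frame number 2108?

Ten DF minutes hold 17982 frames, so frame 2108 lies in block 0 (frames 0–17981) with 2108 frames into that block.
The block's first minute is 1800 frames and the rest 1798 each; 2108 frames reaches minute 1, so 0 × 18 + 1 × 2 = 2 labels have been skipped so far.
Adding those back, label number 2108 + 2 = 2110 at 30 labels/s is 70 s + 10 f = 0 h 1 min 10 s frame 10, i.e. 00:01:10;10.

00:01:10;10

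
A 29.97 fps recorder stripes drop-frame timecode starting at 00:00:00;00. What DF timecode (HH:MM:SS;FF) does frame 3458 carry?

Ten DF minutes hold 17982 frames, so frame 3458 lies in block 0 (frames 0–17981) with 3458 frames into that block.
The block's first minute is 1800 frames and the rest 1798 each; 3458 frames reaches minute 1, so 0 × 18 + 1 × 2 = 2 labels have been skipped so far.
Adding those back, label number 3458 + 2 = 3460 at 30 labels/s is 115 s + 10 f = 0 h 1 min 55 s frame 10, i.e. 00:01:55;10.

00:01:55;10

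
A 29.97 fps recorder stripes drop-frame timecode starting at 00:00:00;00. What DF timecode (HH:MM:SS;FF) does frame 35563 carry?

Each 10-minute DF block holds 10 × 60 × 30 − 9 × 2 = 17982 frames. 35563 ÷ 17982 → 1 full block, remainder 17581.
Within the partial block the first minute is 1800 frames and each further minute 1798, so 9 further minute boundaries passed. Total skipped labels = 18 × 1 + 2 × 9 = 36.
Non-drop label index = 35563 + 36 = 35599; at 30 labels/s that is 00:19:46:19, i.e. DF 00:19:46;19.

00:19:46;19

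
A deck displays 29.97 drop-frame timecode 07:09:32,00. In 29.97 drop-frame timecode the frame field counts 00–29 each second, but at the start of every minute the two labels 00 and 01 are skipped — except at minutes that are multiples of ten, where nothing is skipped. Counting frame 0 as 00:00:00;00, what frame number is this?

As if non-drop at 30 labels/s: (7 × 3600 + 9 × 60 + 32) × 30 + 0 = 773160.
Minute boundaries passed: 429; those not divisible by 10: 429 − 42 = 387; dropped labels = 2 × 387 = 774.
Actual frame index = 773160 − 774 = 772386.

772386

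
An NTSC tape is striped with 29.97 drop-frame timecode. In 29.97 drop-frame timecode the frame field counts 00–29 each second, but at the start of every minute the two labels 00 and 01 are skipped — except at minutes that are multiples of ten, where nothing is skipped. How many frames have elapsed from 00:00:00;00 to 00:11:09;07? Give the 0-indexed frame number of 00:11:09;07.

20057

Complete 10-minute blocks: 1, each 17982 frames → 17982.
Remaining 1 whole minute in the current block: 1800 + 0 × 1798 = 1800 frames.
Within the current minute: 9 × 30 + 7 − 2 = 275 (labels ;00/;01 skipped at this minute). Total = 17982 + 1800 + 275 = 20057.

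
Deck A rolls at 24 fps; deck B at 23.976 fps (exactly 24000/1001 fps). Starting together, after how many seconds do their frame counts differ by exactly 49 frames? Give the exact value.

The gap grows by |24000/1001 − 24| = 24/1001 frames per second.
Time for a 49-frame gap: 49 ÷ (24/1001) = 49049/24 s.

49049/24 seconds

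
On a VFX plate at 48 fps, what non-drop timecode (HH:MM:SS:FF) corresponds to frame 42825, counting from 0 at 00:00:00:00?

00:14:52:09

42825 ÷ 48 = 892 full seconds, remainder 9 frames.
892 s = 0 h 14 min 52 s.
Timecode: 00:14:52:09.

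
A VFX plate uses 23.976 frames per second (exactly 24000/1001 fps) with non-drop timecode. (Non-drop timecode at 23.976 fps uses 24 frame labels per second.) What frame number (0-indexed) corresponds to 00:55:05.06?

Total seconds to the label: (0 × 3600 + 55 × 60 + 5) = 3305.
Frame index = 3305 × 24 + 6 = 79326.

frame 79326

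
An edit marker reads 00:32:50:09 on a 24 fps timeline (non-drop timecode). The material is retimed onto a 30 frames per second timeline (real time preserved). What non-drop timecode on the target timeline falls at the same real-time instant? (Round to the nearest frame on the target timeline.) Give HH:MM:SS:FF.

Source frame index: (0×3600 + 32×60 + 50) × 24 + 9 = 47289.
Real time: 47289 / (24) = 15763/8 s.
Target frame: (15763/8) × (30) = 236445/4 ≈ 59111.250 → 59111.
At 30 labels/s: frame 59111 → 00:32:50:11.

00:32:50:11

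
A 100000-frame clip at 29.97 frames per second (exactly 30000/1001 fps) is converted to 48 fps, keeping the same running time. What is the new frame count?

Target frames = source frames × (target rate / source rate) = 100000 × (48)/(30000/1001) = 100000 × 1001/625 = 160160.

160160 frames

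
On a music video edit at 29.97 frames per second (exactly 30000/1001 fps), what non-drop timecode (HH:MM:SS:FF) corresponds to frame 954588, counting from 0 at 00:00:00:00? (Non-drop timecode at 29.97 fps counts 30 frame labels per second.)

954588 ÷ 30 = 31819 full seconds, remainder 18 frames.
31819 s = 8 h 50 min 19 s.
Timecode: 08:50:19:18.

08:50:19:18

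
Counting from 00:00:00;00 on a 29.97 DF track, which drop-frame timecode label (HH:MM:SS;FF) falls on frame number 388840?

Ten DF minutes hold 17982 frames, so frame 388840 lies in block 21 (frames 377622–395603) with 11218 frames into that block.
The block's first minute is 1800 frames and the rest 1798 each; 11218 frames reaches minute 6, so 21 × 18 + 6 × 2 = 390 labels have been skipped so far.
Adding those back, label number 388840 + 390 = 389230 at 30 labels/s is 12974 s + 10 f = 3 h 36 min 14 s frame 10, i.e. 03:36:14;10.

03:36:14;10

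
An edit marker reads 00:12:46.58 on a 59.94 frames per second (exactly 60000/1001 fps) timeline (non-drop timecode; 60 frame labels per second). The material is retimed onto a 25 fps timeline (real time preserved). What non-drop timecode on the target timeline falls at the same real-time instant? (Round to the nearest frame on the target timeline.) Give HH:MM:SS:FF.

00:12:47:18

Source frame index: (0×3600 + 12×60 + 46) × 60 + 58 = 46018.
Real time: 46018 / (60000/1001) = 23032009/30000 s.
Target frame: (23032009/30000) × (25) = 23032009/1200 ≈ 19193.341 → 19193.
At 25 labels/s: frame 19193 → 00:12:47:18.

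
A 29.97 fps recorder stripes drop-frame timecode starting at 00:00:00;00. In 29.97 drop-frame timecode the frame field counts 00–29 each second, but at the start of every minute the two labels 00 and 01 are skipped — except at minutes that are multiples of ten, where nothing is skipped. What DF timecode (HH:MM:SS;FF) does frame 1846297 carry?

17:06:44;25

Each 10-minute DF block holds 10 × 60 × 30 − 9 × 2 = 17982 frames. 1846297 ÷ 17982 → 102 full blocks, remainder 12133.
Within the partial block the first minute is 1800 frames and each further minute 1798, so 6 further minute boundaries passed. Total skipped labels = 18 × 102 + 2 × 6 = 1848.
Non-drop label index = 1846297 + 1848 = 1848145; at 30 labels/s that is 17:06:44:25, i.e. DF 17:06:44;25.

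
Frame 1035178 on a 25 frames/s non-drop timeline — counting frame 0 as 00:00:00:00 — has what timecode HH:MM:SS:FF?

11:30:07:03

1035178 ÷ 25 = 41407 full seconds, remainder 3 frames.
41407 s = 11 h 30 min 7 s.
Timecode: 11:30:07:03.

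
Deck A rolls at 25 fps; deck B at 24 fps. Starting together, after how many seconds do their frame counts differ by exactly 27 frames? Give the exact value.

27 seconds

The gap grows by |24 − 25| = 1 frame per second.
Time for a 27-frame gap: 27 ÷ (1) = 27 s.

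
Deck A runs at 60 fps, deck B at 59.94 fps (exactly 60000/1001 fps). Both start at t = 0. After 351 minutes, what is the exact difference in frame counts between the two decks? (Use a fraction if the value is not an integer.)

351 min = 21060 s.
A emits 60 × 21060 = 1263600 frames; B emits 60000/1001 × 21060 = 97200000/77.
Difference = 97200/77 frames (≈ 1262.3377); B is behind A.

97200/77 frames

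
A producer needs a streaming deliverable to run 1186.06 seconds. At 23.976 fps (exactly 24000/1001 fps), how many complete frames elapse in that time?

Frames = 1186.06 × 24000/1001 = 28465440/1001 ≈ 28437.0030.
Complete frames: 28437.

28437 frames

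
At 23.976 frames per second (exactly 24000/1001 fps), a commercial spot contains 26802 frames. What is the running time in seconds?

1117.86675 seconds

Running time = 26802 / (24000/1001) = 1117.86675 s.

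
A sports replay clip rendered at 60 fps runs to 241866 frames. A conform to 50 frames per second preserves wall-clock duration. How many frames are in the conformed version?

Target frames = source frames × (target rate / source rate) = 241866 × (50)/(60) = 241866 × 5/6 = 201555.

201555 frames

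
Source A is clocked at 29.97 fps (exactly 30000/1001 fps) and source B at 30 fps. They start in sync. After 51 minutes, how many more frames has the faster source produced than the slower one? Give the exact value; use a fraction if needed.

51 min = 3060 s.
A emits 30000/1001 × 3060 = 91800000/1001 frames; B emits 30 × 3060 = 91800.
Difference = 91800/1001 frames (≈ 91.7083); B is ahead of A.

91800/1001 frames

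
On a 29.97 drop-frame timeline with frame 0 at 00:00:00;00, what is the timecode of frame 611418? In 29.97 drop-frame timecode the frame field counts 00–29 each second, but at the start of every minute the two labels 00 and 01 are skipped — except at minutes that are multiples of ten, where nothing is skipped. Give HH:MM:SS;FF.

05:40:01;00

Ten DF minutes hold 17982 frames, so frame 611418 lies in block 34 (frames 611388–629369) with 30 frames into that block.
The block's first minute is 1800 frames and the rest 1798 each; 30 frames reaches minute 0, so 34 × 18 + 0 × 2 = 612 labels have been skipped so far.
Adding those back, label number 611418 + 612 = 612030 at 30 labels/s is 20401 s + 0 f = 5 h 40 min 1 s frame 0, i.e. 05:40:01;00.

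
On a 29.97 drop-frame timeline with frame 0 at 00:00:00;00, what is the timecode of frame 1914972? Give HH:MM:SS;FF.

Each 10-minute DF block holds 10 × 60 × 30 − 9 × 2 = 17982 frames. 1914972 ÷ 17982 → 106 full blocks, remainder 8880.
Within the partial block the first minute is 1800 frames and each further minute 1798, so 4 further minute boundaries passed. Total skipped labels = 18 × 106 + 2 × 4 = 1916.
Non-drop label index = 1914972 + 1916 = 1916888; at 30 labels/s that is 17:44:56:08, i.e. DF 17:44:56;08.

17:44:56;08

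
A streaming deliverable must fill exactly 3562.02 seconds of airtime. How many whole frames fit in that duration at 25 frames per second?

89050 frames

Frames = 3562.02 × 25 = 178101/2 ≈ 89050.5000.
Complete frames: 89050.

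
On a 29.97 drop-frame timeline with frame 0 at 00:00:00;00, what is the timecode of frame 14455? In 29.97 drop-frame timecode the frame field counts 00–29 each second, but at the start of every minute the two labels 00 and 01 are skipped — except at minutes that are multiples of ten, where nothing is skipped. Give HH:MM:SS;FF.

Ten DF minutes hold 17982 frames, so frame 14455 lies in block 0 (frames 0–17981) with 14455 frames into that block.
The block's first minute is 1800 frames and the rest 1798 each; 14455 frames reaches minute 8, so 0 × 18 + 8 × 2 = 16 labels have been skipped so far.
Adding those back, label number 14455 + 16 = 14471 at 30 labels/s is 482 s + 11 f = 0 h 8 min 2 s frame 11, i.e. 00:08:02;11.

00:08:02;11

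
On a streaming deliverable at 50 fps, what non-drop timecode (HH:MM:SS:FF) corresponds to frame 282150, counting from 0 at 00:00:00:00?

01:34:03:00

282150 ÷ 50 = 5643 full seconds, remainder 0 frames.
5643 s = 1 h 34 min 3 s.
Timecode: 01:34:03:00.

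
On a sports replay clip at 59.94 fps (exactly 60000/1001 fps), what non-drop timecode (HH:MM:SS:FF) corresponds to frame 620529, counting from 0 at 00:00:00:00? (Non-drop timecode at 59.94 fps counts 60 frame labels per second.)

620529 ÷ 60 = 10342 full seconds, remainder 9 frames.
10342 s = 2 h 52 min 22 s.
Timecode: 02:52:22:09.

02:52:22:09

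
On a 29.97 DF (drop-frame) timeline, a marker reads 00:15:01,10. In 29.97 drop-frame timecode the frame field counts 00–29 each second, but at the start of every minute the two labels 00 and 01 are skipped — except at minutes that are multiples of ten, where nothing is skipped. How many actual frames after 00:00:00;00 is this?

Complete 10-minute blocks: 1, each 17982 frames → 17982.
Remaining 5 whole minutes in the current block: 1800 + 4 × 1798 = 8992 frames.
Within the current minute: 1 × 30 + 10 − 2 = 38 (labels ;00/;01 skipped at this minute). Total = 17982 + 8992 + 38 = 27012.

27012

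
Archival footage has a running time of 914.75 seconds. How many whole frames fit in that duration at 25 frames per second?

22868 frames

Frames = 914.75 × 25 = 91475/4 ≈ 22868.7500.
Complete frames: 22868.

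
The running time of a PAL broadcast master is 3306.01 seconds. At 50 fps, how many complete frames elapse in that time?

165300 frames

Frames = 3306.01 × 50 = 330601/2 ≈ 165300.5000.
Complete frames: 165300.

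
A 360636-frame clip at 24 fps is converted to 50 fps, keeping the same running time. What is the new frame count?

751325 frames

Target frames = source frames × (target rate / source rate) = 360636 × (50)/(24) = 360636 × 25/12 = 751325.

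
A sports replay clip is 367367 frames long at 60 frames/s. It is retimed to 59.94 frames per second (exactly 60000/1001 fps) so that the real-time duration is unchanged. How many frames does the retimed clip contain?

Target frames = source frames × (target rate / source rate) = 367367 × (60000/1001)/(60) = 367367 × 1000/1001 = 367000.

367000 frames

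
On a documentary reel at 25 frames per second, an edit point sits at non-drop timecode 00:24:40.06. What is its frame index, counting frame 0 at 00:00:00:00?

frame 37006

Total seconds to the label: (0 × 3600 + 24 × 60 + 40) = 1480.
Frame index = 1480 × 25 + 6 = 37006.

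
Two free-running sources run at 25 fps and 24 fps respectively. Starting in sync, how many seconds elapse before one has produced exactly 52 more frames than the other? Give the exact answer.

52 seconds

The gap grows by |24 − 25| = 1 frame per second.
Time for a 52-frame gap: 52 ÷ (1) = 52 s.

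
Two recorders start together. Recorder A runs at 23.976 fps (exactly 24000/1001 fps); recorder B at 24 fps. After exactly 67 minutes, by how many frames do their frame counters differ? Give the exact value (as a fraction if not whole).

96480/1001 frames

67 min = 4020 s.
A emits 24000/1001 × 4020 = 96480000/1001 frames; B emits 24 × 4020 = 96480.
Difference = 96480/1001 frames (≈ 96.3836); B is ahead of A.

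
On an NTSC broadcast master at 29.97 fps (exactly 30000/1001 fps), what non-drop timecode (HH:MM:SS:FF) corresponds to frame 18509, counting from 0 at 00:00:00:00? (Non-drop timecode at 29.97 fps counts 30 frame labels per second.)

00:10:16:29

18509 ÷ 30 = 616 full seconds, remainder 29 frames.
616 s = 0 h 10 min 16 s.
Timecode: 00:10:16:29.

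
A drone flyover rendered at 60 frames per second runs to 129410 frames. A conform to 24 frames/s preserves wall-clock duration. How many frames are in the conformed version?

Target frames = source frames × (target rate / source rate) = 129410 × (24)/(60) = 129410 × 2/5 = 51764.

51764 frames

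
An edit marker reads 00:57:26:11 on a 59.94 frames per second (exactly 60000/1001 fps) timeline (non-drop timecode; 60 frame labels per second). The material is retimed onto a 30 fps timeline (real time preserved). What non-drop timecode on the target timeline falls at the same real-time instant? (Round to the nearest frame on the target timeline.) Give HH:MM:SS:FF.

Source frame index: (0×3600 + 57×60 + 26) × 60 + 11 = 206771.
Real time: 206771 / (60000/1001) = 206977771/60000 s.
Target frame: (206977771/60000) × (30) = 206977771/2000 ≈ 103488.886 → 103489.
At 30 labels/s: frame 103489 → 00:57:29:19.

00:57:29:19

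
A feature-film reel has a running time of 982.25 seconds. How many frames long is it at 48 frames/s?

Frames = 982.25 × 48 = 47148.

47148 frames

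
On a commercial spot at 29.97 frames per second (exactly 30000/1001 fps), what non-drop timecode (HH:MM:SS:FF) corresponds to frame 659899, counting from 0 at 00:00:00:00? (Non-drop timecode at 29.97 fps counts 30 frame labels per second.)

06:06:36:19

659899 ÷ 30 = 21996 full seconds, remainder 19 frames.
21996 s = 6 h 6 min 36 s.
Timecode: 06:06:36:19.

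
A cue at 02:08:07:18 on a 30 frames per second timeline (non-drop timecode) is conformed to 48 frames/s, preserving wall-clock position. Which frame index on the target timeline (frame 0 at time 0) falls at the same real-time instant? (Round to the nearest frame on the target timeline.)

frame 369005

Source frame index: (2×3600 + 8×60 + 7) × 30 + 18 = 230628.
Real time: 230628 / (30) = 38438/5 s.
Target frame: (38438/5) × (48) = 1845024/5 ≈ 369004.800 → 369005.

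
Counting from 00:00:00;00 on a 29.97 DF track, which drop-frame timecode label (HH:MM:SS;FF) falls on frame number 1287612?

11:56:03;12

Each 10-minute DF block holds 10 × 60 × 30 − 9 × 2 = 17982 frames. 1287612 ÷ 17982 → 71 full blocks, remainder 10890.
Within the partial block the first minute is 1800 frames and each further minute 1798, so 6 further minute boundaries passed. Total skipped labels = 18 × 71 + 2 × 6 = 1290.
Non-drop label index = 1287612 + 1290 = 1288902; at 30 labels/s that is 11:56:03:12, i.e. DF 11:56:03;12.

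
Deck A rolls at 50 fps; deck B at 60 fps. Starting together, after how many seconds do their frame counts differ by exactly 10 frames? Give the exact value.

The gap grows by |60 − 50| = 10 frames per second.
Time for a 10-frame gap: 10 ÷ (10) = 1 s.

1 seconds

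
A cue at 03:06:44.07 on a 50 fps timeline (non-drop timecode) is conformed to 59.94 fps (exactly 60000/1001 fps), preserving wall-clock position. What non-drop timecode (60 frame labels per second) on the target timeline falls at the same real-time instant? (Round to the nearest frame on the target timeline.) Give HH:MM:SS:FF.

Source frame index: (3×3600 + 6×60 + 44) × 50 + 7 = 560207.
Real time: 560207 / (50) = 560207/50 s.
Target frame: (560207/50) × (60000/1001) = 672248400/1001 ≈ 671576.823 → 671577.
At 60 labels/s: frame 671577 → 03:06:32:57.

03:06:32:57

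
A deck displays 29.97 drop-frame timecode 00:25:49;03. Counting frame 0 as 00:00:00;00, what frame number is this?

46427

Complete 10-minute blocks: 2, each 17982 frames → 35964.
Remaining 5 whole minutes in the current block: 1800 + 4 × 1798 = 8992 frames.
Within the current minute: 49 × 30 + 3 − 2 = 1471 (labels ;00/;01 skipped at this minute). Total = 35964 + 8992 + 1471 = 46427.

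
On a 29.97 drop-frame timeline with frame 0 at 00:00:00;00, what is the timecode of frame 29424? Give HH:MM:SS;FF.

00:16:21;24

Each 10-minute DF block holds 10 × 60 × 30 − 9 × 2 = 17982 frames. 29424 ÷ 17982 → 1 full block, remainder 11442.
Within the partial block the first minute is 1800 frames and each further minute 1798, so 6 further minute boundaries passed. Total skipped labels = 18 × 1 + 2 × 6 = 30.
Non-drop label index = 29424 + 30 = 29454; at 30 labels/s that is 00:16:21:24, i.e. DF 00:16:21;24.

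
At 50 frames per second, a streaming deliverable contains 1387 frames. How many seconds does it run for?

27.74 seconds

Running time = 1387 / (50) = 27.74 s.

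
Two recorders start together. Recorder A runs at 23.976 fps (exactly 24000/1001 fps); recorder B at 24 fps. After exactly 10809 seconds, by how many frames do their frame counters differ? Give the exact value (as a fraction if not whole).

A emits 24000/1001 × 10809 = 259416000/1001 frames; B emits 24 × 10809 = 259416.
Difference = 259416/1001 frames (≈ 259.1568); B is ahead of A.

259416/1001 frames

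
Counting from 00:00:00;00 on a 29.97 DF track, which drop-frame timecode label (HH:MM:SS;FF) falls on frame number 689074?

Ten DF minutes hold 17982 frames, so frame 689074 lies in block 38 (frames 683316–701297) with 5758 frames into that block.
The block's first minute is 1800 frames and the rest 1798 each; 5758 frames reaches minute 3, so 38 × 18 + 3 × 2 = 690 labels have been skipped so far.
Adding those back, label number 689074 + 690 = 689764 at 30 labels/s is 22992 s + 4 f = 6 h 23 min 12 s frame 4, i.e. 06:23:12;04.

06:23:12;04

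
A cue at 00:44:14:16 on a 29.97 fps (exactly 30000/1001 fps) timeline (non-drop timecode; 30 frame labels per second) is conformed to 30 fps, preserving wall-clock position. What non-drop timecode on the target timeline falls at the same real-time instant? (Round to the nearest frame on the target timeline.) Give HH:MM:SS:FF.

Source frame index: (0×3600 + 44×60 + 14) × 30 + 16 = 79636.
Real time: 79636 / (30000/1001) = 19928909/7500 s.
Target frame: (19928909/7500) × (30) = 19928909/250 ≈ 79715.636 → 79716.
At 30 labels/s: frame 79716 → 00:44:17:06.

00:44:17:06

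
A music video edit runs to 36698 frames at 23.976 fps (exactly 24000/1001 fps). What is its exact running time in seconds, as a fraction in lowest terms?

Running time = 36698 ÷ (24000/1001) = 36698 × 1001/24000 = 18367349/12000 s.

18367349/12000 seconds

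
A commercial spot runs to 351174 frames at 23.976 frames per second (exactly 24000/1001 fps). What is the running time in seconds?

Running time = 351174 / (24000/1001) = 14646.88225 s.

14646.88225 seconds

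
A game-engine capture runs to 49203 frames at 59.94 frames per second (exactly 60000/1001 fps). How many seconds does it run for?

820.87005 seconds

Running time = 49203 / (60000/1001) = 820.87005 s.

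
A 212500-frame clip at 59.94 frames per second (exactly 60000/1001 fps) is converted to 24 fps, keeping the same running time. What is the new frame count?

85085 frames

Target frames = source frames × (target rate / source rate) = 212500 × (24)/(60000/1001) = 212500 × 1001/2500 = 85085.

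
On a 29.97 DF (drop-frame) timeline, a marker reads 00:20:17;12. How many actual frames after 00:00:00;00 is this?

As if non-drop at 30 labels/s: (0 × 3600 + 20 × 60 + 17) × 30 + 12 = 36522.
Minute boundaries passed: 20; those not divisible by 10: 20 − 2 = 18; dropped labels = 2 × 18 = 36.
Actual frame index = 36522 − 36 = 36486.

36486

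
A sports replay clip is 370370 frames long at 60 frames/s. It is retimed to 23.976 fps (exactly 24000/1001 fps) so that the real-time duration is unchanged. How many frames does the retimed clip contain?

148000 frames

Target frames = source frames × (target rate / source rate) = 370370 × (24000/1001)/(60) = 370370 × 400/1001 = 148000.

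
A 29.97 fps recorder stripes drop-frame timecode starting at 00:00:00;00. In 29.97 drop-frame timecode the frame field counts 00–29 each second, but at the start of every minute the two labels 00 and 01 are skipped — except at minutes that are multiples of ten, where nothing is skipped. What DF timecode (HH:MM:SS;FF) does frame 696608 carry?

06:27:23;16

Ten DF minutes hold 17982 frames, so frame 696608 lies in block 38 (frames 683316–701297) with 13292 frames into that block.
The block's first minute is 1800 frames and the rest 1798 each; 13292 frames reaches minute 7, so 38 × 18 + 7 × 2 = 698 labels have been skipped so far.
Adding those back, label number 696608 + 698 = 697306 at 30 labels/s is 23243 s + 16 f = 6 h 27 min 23 s frame 16, i.e. 06:27:23;16.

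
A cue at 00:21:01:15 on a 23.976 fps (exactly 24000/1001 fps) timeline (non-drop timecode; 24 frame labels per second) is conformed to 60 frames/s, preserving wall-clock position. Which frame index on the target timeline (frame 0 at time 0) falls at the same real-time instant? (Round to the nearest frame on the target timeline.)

Source frame index: (0×3600 + 21×60 + 1) × 24 + 15 = 30279.
Real time: 30279 / (24000/1001) = 10103093/8000 s.
Target frame: (10103093/8000) × (60) = 30309279/400 ≈ 75773.197 → 75773.

frame 75773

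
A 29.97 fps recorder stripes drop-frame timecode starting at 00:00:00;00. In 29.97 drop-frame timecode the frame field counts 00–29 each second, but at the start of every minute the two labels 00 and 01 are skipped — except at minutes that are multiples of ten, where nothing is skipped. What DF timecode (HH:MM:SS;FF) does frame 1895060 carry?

Ten DF minutes hold 17982 frames, so frame 1895060 lies in block 105 (frames 1888110–1906091) with 6950 frames into that block.
The block's first minute is 1800 frames and the rest 1798 each; 6950 frames reaches minute 3, so 105 × 18 + 3 × 2 = 1896 labels have been skipped so far.
Adding those back, label number 1895060 + 1896 = 1896956 at 30 labels/s is 63231 s + 26 f = 17 h 33 min 51 s frame 26, i.e. 17:33:51;26.

17:33:51;26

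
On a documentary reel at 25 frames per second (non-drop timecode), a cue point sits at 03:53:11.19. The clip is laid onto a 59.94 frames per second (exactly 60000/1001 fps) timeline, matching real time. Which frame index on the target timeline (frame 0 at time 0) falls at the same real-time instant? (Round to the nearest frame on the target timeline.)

Source frame index: (3×3600 + 53×60 + 11) × 25 + 19 = 349794.
Real time: 349794 / (25) = 349794/25 s.
Target frame: (349794/25) × (60000/1001) = 839505600/1001 ≈ 838666.933 → 838667.

frame 838667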